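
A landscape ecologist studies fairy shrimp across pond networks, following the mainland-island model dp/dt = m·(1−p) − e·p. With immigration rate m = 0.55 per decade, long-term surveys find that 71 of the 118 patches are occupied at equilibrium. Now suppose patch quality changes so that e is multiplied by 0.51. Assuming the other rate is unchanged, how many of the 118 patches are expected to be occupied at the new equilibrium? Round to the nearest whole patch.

88

Observed p* = 71/118 = 0.60169.
Balance m(1−p*) = e·p* gives e = m(1−p*)/p* = 0.55×0.39831/0.60169 = 0.36409.
New p* = m/(m+e) = 0.55000/(0.55000+0.18569) = 0.74760.
Expected occupied = 118 × 0.74760 = 88.22 ≈ 88.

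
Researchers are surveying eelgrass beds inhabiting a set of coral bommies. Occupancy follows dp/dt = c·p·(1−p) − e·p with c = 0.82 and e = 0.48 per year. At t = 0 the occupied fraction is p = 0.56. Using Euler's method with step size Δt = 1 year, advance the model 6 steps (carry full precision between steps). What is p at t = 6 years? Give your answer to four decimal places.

0.4224

Update rule: p ← p + [c·p·(1−p) − e·p]·Δt with Δt = 1.
  1  |  dp/dt·Δt = -0.066752  |  p_1 = 0.493248
  2  |  dp/dt·Δt = -0.031796  |  p_2 = 0.461452
  3  |  dp/dt·Δt = -0.017715  |  p_3 = 0.443736
  4  |  dp/dt·Δt = -0.010589  |  p_4 = 0.433147
  5  |  dp/dt·Δt = -0.006575  |  p_5 = 0.426572
  6  |  dp/dt·Δt = -0.004176  |  p_6 = 0.422396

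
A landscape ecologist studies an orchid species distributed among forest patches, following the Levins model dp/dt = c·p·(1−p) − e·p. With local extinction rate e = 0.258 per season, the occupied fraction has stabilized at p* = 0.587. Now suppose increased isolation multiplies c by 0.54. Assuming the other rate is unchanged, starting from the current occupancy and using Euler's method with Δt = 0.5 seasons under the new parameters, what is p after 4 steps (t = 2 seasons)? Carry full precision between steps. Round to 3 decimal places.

0.475

Balance c(1−p*) = e gives c = e/(1 − 0.58700) = 0.258/0.41300 = 0.62470.
Starting from p₀ = 0.58700; update p ← p + (dp/dt)·Δt with the new parameters.
step 1: Δp = -0.03483, p = 0.55217
step 2: Δp = -0.02952, p = 0.52265
step 3: Δp = -0.02534, p = 0.49731
step 4: Δp = -0.02199, p = 0.47532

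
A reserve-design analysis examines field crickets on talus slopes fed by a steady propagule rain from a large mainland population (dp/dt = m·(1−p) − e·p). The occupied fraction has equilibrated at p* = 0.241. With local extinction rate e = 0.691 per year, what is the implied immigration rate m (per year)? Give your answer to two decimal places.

At equilibrium m(1−p*) = e·p*, so m = e·p*/(1−p*).
m = 0.691 × 0.241 / 0.7590 = 0.1665/0.7590 = 0.2194.

0.22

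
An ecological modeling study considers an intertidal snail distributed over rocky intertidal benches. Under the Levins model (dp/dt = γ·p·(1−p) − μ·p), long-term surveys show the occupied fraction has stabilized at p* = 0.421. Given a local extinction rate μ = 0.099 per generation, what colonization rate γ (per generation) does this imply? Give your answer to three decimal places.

At equilibrium γ(1−p*) = μ, so γ = μ/(1−p*).
γ = 0.099/(1 − 0.421) = 0.099/0.5790 = 0.1710.

0.171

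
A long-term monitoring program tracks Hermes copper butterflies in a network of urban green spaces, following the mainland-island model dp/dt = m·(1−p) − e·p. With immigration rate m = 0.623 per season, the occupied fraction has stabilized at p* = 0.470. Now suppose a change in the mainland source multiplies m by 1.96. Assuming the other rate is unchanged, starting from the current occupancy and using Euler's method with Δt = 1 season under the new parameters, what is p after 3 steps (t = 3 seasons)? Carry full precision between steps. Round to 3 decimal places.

0.765

Balance m(1−p*) = e·p* gives e = m(1−p*)/p* = 0.623×0.53000/0.47000 = 0.70253.
Starting from p₀ = 0.47000; update p ← p + (dp/dt)·Δt with the new parameters.
p: 0.47000 → 0.78698  (Δp = +0.31698)
p: 0.78698 → 0.49421  (Δp = -0.29277)
p: 0.49421 → 0.76462  (Δp = +0.27040)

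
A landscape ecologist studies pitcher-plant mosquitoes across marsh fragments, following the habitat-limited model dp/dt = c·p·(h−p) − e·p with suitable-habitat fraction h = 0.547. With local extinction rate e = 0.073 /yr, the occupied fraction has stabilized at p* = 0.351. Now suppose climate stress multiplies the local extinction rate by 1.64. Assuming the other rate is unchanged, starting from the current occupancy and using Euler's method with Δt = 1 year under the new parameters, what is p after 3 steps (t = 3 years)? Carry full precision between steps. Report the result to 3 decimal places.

0.310

Balance c(h−p*) = e gives c = e/(0.547 − 0.35100) = 0.073/0.19600 = 0.37245.
Starting from p₀ = 0.35100; update p ← p + (dp/dt)·Δt with the new parameters.
  1  |  dp/dt·Δt = -0.016399  |  p_1 = 0.334601
  2  |  dp/dt·Δt = -0.013589  |  p_2 = 0.321012
  3  |  dp/dt·Δt = -0.011412  |  p_3 = 0.309600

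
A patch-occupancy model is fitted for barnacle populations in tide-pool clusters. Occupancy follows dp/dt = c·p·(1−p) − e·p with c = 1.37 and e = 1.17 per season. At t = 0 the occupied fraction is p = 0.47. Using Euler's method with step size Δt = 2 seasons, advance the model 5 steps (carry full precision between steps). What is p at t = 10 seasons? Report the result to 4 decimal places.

0.1084

Update rule: p ← p + [c·p·(1−p) − e·p]·Δt with Δt = 2.
p: 0.47000 → 0.05273  (Δp = -0.41727)
p: 0.05273 → 0.06621  (Δp = +0.01347)
p: 0.06621 → 0.08068  (Δp = +0.01447)
p: 0.08068 → 0.09512  (Δp = +0.01444)
p: 0.09512 → 0.10837  (Δp = +0.01326)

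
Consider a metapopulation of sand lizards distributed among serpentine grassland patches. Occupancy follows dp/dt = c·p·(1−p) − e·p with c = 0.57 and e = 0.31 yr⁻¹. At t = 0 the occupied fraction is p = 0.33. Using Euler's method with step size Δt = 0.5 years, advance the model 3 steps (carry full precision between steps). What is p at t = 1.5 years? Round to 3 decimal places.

0.363

Update rule: p ← p + [c·p·(1−p) − e·p]·Δt with Δt = 0.5.
p: 0.33000 → 0.34186  (Δp = +0.01186)
p: 0.34186 → 0.35300  (Δp = +0.01113)
p: 0.35300 → 0.36337  (Δp = +0.01038)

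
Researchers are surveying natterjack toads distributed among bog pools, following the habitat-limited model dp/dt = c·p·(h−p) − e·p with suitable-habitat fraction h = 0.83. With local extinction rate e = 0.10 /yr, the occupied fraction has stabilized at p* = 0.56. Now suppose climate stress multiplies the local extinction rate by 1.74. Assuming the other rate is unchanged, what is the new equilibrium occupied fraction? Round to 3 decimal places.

Balance c(h−p*) = e gives c = e/(0.83 − 0.56000) = 0.10/0.27000 = 0.37037.
New p* = 0.83 − e/c = 0.83 − 0.17400/0.37037 = 0.36020.

0.360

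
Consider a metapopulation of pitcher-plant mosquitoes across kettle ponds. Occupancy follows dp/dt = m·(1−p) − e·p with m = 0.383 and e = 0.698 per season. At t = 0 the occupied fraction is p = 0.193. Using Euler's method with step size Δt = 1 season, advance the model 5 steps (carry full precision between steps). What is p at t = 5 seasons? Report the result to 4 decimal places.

Update rule: p ← p + [m·(1−p) − e·p]·Δt with Δt = 1.
step 1: Δp = +0.17437, p = 0.36737
step 2: Δp = -0.01412, p = 0.35324
step 3: Δp = +0.00114, p = 0.35439
step 4: Δp = -0.00009, p = 0.35429
step 5: Δp = +0.00001, p = 0.35430

0.3543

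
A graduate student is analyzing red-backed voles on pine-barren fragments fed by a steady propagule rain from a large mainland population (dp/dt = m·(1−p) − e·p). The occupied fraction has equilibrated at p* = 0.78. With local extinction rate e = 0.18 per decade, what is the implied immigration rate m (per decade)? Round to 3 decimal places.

0.638

At equilibrium m(1−p*) = e·p*, so m = e·p*/(1−p*).
m = 0.18 × 0.78 / 0.2200 = 0.1404/0.2200 = 0.6382.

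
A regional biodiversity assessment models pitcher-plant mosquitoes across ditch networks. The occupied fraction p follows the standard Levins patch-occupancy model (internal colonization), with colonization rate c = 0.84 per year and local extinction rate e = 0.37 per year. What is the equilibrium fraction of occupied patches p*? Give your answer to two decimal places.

At equilibrium, colonization balances extinction: c·p*·(1−p*) = e·p*.
So p* = 1 − e/c = 1 − 0.37/0.84 = 1 − 0.4405 = 0.5595.

0.56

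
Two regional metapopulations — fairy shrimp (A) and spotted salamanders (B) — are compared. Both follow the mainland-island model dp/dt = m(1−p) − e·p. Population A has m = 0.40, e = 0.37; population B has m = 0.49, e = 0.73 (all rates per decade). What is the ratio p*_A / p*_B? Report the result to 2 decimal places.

1.29

A: p*_A = m/(m+e) = 0.40/0.7700 = 0.5195.
B: p*_B = 0.49/1.2200 = 0.4016.
p*_A / p*_B = 0.5195/0.4016 = 1.2934.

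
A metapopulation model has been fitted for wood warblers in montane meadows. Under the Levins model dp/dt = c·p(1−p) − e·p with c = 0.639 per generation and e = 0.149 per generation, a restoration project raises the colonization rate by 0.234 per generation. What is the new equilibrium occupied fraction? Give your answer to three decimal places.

0.829

Before: p* = 1 − 0.149/0.639 = 0.7668.
After the change, c = 0.873, e = 0.149, so p* = 1 − 0.149/0.873 = 0.8293.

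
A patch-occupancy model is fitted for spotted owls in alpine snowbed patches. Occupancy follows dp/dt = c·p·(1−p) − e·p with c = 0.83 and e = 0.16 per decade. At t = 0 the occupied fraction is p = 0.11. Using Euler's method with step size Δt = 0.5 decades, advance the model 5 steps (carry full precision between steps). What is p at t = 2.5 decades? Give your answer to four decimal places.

Update rule: p ← p + [c·p·(1−p) − e·p]·Δt with Δt = 0.5.
t = 0.5: p = 0.11000 + (+0.03183) = 0.14183
t = 1: p = 0.14183 + (+0.03916) = 0.18099
t = 1.5: p = 0.18099 + (+0.04704) = 0.22803
t = 2: p = 0.22803 + (+0.05481) = 0.28284
t = 2.5: p = 0.28284 + (+0.06155) = 0.34439

0.3444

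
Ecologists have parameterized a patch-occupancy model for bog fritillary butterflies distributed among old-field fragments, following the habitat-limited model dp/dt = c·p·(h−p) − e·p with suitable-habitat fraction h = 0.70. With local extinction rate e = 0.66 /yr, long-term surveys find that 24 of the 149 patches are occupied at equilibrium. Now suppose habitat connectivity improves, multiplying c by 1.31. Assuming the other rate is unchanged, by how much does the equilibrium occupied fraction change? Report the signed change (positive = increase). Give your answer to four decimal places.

0.1275

Observed p* = 24/149 = 0.16107.
Balance c(h−p*) = e gives c = e/(0.7 − 0.16107) = 0.66/0.53893 = 1.22465.
New p* = 0.7 − e/c = 0.7 − 0.66000/1.60429 = 0.28860.
Δp* = 0.28860 − 0.16107 = +0.12753.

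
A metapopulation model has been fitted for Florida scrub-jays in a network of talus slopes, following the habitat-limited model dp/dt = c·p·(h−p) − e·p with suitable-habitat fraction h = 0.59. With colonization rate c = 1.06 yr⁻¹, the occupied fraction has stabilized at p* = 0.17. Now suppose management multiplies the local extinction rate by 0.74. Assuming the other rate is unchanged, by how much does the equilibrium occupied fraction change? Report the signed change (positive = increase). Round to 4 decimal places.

0.1092

Balance c(h−p*) = e gives e = 1.06×(0.59 − 0.17000) = 0.44520.
New p* = 0.59 − e/c = 0.59 − 0.32945/1.06000 = 0.27920.
Δp* = 0.27920 − 0.17000 = +0.10920.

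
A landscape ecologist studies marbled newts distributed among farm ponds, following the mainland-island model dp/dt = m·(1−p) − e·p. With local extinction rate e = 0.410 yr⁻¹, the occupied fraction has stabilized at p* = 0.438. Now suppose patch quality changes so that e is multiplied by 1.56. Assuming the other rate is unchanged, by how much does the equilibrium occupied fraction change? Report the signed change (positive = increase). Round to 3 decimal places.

Balance m(1−p*) = e·p* gives m = e·p*/(1−p*) = 0.410×0.43800/0.56200 = 0.31954.
New p* = m/(m+e) = 0.31954/(0.31954+0.63960) = 0.33315.
Δp* = 0.33315 − 0.43800 = -0.10485.

-0.105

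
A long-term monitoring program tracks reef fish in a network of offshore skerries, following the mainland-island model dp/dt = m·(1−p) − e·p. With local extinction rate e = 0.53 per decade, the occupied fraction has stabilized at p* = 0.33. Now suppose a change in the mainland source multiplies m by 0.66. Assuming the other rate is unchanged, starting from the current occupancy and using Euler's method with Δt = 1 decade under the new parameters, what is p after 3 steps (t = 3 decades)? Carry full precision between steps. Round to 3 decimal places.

Balance m(1−p*) = e·p* gives m = e·p*/(1−p*) = 0.53×0.33000/0.67000 = 0.26104.
Starting from p₀ = 0.33000; update p ← p + (dp/dt)·Δt with the new parameters.
p: 0.33000 → 0.27053  (Δp = -0.05947)
p: 0.27053 → 0.25283  (Δp = -0.01770)
p: 0.25283 → 0.24756  (Δp = -0.00527)

0.248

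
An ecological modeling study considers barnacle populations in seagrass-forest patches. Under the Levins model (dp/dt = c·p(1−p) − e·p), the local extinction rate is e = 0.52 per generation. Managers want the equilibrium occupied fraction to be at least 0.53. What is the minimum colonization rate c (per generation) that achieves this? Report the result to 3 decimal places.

1.106

p* = 1 − e/c ≥ 0.53 requires e/c ≤ 0.4700, i.e. c ≥ e/0.4700.
c_min = 0.52/0.4700 = 1.1064.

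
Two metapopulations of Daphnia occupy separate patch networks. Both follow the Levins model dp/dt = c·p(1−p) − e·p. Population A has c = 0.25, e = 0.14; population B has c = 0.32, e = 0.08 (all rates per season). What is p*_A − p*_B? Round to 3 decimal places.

A: p*_A = 1 − 0.14/0.25 = 0.4400.
B: p*_B = 1 − 0.08/0.32 = 0.7500.
p*_A − p*_B = 0.4400 − 0.7500 = -0.3100.

-0.310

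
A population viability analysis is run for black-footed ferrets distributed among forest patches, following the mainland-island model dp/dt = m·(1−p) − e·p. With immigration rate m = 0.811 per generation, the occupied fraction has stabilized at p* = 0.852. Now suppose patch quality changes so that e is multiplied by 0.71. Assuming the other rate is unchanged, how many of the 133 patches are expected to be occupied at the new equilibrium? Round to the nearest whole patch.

118

Balance m(1−p*) = e·p* gives e = m(1−p*)/p* = 0.811×0.14800/0.85200 = 0.14088.
New p* = m/(m+e) = 0.81100/(0.81100+0.10002) = 0.89021.
Expected occupied = 133 × 0.89021 = 118.40 ≈ 118.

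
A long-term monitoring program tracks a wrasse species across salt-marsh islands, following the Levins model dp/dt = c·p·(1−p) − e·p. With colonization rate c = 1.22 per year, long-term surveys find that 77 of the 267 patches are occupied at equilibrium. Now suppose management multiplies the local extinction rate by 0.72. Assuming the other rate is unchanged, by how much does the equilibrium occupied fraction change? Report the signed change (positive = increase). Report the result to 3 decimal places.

0.199

Observed p* = 77/267 = 0.28839.
Balance c(1−p*) = e gives e = 1.22×(1 − 0.28839) = 0.86816.
New p* = 1 − e/c = 1 − 0.62508/1.22000 = 0.48764.
Δp* = 0.48764 − 0.28839 = +0.19925.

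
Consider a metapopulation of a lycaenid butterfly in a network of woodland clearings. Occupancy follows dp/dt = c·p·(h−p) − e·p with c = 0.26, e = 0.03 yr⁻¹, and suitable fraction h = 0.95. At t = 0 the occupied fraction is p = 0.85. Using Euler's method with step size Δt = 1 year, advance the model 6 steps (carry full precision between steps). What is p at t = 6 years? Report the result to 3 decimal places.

Update rule: p ← p + [c·p·(h−p) − e·p]·Δt with Δt = 1.
  1  |  dp/dt·Δt = -0.003400  |  p_1 = 0.846600
  2  |  dp/dt·Δt = -0.002638  |  p_2 = 0.843962
  3  |  dp/dt·Δt = -0.002051  |  p_3 = 0.841911
  4  |  dp/dt·Δt = -0.001597  |  p_4 = 0.840314
  5  |  dp/dt·Δt = -0.001245  |  p_5 = 0.839069
  6  |  dp/dt·Δt = -0.000972  |  p_6 = 0.838097

0.838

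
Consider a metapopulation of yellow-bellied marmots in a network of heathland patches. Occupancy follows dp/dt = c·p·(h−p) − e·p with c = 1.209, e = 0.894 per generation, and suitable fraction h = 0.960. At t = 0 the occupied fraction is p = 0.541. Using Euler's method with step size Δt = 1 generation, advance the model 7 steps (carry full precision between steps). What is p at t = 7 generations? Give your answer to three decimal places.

0.231

Update rule: p ← p + [c·p·(h−p) − e·p]·Δt with Δt = 1.
t = 1: p = 0.54100 + (-0.20960) = 0.33140
t = 2: p = 0.33140 + (-0.04442) = 0.28699
t = 3: p = 0.28699 + (-0.02305) = 0.26393
t = 4: p = 0.26393 + (-0.01384) = 0.25009
t = 5: p = 0.25009 + (-0.00893) = 0.24116
t = 6: p = 0.24116 + (-0.00601) = 0.23515
t = 7: p = 0.23515 + (-0.00415) = 0.23100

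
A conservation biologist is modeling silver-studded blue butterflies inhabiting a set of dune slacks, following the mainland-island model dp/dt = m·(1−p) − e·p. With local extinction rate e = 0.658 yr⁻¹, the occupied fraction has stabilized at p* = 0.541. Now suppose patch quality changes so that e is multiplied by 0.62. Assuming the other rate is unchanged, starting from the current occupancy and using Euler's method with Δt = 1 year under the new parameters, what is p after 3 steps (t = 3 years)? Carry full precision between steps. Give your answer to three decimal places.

Balance m(1−p*) = e·p* gives m = e·p*/(1−p*) = 0.658×0.54100/0.45900 = 0.77555.
Starting from p₀ = 0.54100; update p ← p + (dp/dt)·Δt with the new parameters.
  1  |  dp/dt·Δt = +0.135272  |  p_1 = 0.676272
  2  |  dp/dt·Δt = -0.024824  |  p_2 = 0.651448
  3  |  dp/dt·Δt = +0.004555  |  p_3 = 0.656003

0.656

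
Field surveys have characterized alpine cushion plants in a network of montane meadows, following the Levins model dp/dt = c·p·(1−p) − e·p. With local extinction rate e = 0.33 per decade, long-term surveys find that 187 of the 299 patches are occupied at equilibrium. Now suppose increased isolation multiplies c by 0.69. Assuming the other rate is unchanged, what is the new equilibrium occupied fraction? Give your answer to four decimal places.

0.4571

Observed p* = 187/299 = 0.62542.
Balance c(1−p*) = e gives c = e/(1 − 0.62542) = 0.33/0.37458 = 0.88099.
New p* = 1 − e/c = 1 − 0.33000/0.60788 = 0.45713.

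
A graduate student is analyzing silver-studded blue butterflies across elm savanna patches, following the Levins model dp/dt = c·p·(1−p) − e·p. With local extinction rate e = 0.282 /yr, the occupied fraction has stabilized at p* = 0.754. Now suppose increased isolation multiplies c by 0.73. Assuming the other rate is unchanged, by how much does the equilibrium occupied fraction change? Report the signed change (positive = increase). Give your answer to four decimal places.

Balance c(1−p*) = e gives c = e/(1 − 0.75400) = 0.282/0.24600 = 1.14634.
New p* = 1 − e/c = 1 − 0.28200/0.83683 = 0.66301.
Δp* = 0.66301 − 0.75400 = -0.09099.

-0.0910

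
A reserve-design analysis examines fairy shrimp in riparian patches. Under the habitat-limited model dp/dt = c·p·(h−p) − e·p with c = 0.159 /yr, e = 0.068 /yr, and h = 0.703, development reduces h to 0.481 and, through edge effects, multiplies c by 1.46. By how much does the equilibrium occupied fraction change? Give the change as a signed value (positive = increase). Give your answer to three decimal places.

-0.087

Before: p* = h − e/c = 0.703 − 0.068/0.159 = 0.703 − 0.4277 = 0.2753.
After: c = 0.23214, e = 0.068, h = 0.481; p* = 0.481 − 0.068/0.23214 = 0.1881.
Δp* = 0.1881 − 0.2753 = -0.0873.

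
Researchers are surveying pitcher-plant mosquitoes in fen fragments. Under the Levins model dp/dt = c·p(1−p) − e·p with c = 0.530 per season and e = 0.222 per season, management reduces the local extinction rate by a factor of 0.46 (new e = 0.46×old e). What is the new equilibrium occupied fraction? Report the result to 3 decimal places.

0.807

Before: p* = 1 − 0.222/0.530 = 0.5811.
After the change, c = 0.53, e = 0.10212, so p* = 1 − 0.10212/0.53 = 0.8073.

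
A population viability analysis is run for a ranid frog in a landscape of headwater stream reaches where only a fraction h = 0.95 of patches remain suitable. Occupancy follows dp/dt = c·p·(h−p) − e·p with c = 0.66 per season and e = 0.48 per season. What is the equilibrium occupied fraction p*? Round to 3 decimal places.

Setting dp/dt = 0 and dividing by p* gives c·(h−p*) = e.
So p* = h − e/c = 0.95 − 0.48/0.66 = 0.95 − 0.7273 = 0.2227.

0.223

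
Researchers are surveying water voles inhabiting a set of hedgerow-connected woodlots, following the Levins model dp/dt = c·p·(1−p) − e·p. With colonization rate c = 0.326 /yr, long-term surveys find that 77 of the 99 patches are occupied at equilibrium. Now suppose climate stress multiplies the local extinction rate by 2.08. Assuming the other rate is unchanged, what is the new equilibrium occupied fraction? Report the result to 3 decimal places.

Observed p* = 77/99 = 0.77778.
Balance c(1−p*) = e gives e = 0.326×(1 − 0.77778) = 0.07244.
New p* = 1 − e/c = 1 − 0.15068/0.32600 = 0.53779.

0.538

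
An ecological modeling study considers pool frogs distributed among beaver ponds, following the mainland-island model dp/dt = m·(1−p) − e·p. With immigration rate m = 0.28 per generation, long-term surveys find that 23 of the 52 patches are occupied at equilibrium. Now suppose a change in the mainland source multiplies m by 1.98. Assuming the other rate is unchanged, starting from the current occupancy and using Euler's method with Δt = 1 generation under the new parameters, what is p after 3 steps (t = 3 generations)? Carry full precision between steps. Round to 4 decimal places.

0.6108

Observed p* = 23/52 = 0.44231.
Balance m(1−p*) = e·p* gives e = m(1−p*)/p* = 0.28×0.55769/0.44231 = 0.35304.
Starting from p₀ = 0.44231; update p ← p + (dp/dt)·Δt with the new parameters.
  1  |  dp/dt·Δt = +0.153031  |  p_1 = 0.595338
  2  |  dp/dt·Δt = +0.014164  |  p_2 = 0.609502
  3  |  dp/dt·Δt = +0.001311  |  p_3 = 0.610813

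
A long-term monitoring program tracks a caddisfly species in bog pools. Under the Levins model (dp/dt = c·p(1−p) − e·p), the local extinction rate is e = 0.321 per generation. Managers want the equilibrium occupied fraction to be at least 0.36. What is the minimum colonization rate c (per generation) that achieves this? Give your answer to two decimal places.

p* = 1 − e/c ≥ 0.36 requires e/c ≤ 0.6400, i.e. c ≥ e/0.6400.
c_min = 0.321/0.6400 = 0.5016.

0.50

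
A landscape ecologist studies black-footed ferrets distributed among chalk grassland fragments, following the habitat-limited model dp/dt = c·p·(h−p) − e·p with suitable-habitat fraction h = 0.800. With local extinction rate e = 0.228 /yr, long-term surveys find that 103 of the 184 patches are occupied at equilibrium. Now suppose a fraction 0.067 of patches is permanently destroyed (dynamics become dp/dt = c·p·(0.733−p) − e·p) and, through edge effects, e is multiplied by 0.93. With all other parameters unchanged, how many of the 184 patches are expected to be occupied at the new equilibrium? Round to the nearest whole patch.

Observed p* = 103/184 = 0.55978.
Balance c(h−p*) = e gives c = e/(0.8 − 0.55978) = 0.228/0.24022 = 0.94913.
New p* = 0.733 − e/c = 0.733 − 0.21204/0.94913 = 0.50960.
Expected occupied = 184 × 0.50960 = 93.77 ≈ 94.

94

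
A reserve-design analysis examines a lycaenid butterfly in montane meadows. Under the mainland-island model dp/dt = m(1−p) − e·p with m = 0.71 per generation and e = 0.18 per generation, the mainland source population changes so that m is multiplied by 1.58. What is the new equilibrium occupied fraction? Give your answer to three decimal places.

Before: p* = 0.71/(0.71+0.18) = 0.7978.
After: m = 1.1218, e = 0.18; p* = 1.1218/1.3018 = 0.8617.

0.862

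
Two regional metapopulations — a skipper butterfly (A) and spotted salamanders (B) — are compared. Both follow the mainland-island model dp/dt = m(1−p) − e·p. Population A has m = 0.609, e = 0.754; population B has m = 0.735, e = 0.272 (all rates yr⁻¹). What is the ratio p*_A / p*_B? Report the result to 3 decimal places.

A: p*_A = m/(m+e) = 0.609/1.3630 = 0.4468.
B: p*_B = 0.735/1.0070 = 0.7299.
p*_A / p*_B = 0.4468/0.7299 = 0.6122.

0.612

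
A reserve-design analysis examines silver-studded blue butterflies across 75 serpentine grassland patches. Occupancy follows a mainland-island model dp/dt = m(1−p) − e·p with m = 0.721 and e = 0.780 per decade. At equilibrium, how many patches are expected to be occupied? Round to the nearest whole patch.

p* = m/(m+e) = 0.721/1.5010 = 0.4803.
Expected occupied patches = N × p* = 75 × 0.4803 = 36.03 ≈ 36.

36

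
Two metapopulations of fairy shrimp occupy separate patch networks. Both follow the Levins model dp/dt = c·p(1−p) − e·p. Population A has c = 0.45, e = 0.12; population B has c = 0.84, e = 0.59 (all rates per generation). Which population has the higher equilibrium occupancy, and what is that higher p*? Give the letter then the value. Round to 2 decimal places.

A, 0.73

A: p*_A = 1 − 0.12/0.45 = 0.7333.
B: p*_B = 1 − 0.59/0.84 = 0.2976.
A is higher at 0.7333.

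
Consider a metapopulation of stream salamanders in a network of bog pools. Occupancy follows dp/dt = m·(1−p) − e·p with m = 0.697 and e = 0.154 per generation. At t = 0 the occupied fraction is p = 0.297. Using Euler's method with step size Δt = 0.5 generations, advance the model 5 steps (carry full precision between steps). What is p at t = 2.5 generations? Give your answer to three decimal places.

0.786

Update rule: p ← p + [m·(1−p) − e·p]·Δt with Δt = 0.5.
step 1: Δp = +0.22213, p = 0.51913
step 2: Δp = +0.12761, p = 0.64674
step 3: Δp = +0.07331, p = 0.72005
step 4: Δp = +0.04212, p = 0.76217
step 5: Δp = +0.02420, p = 0.78637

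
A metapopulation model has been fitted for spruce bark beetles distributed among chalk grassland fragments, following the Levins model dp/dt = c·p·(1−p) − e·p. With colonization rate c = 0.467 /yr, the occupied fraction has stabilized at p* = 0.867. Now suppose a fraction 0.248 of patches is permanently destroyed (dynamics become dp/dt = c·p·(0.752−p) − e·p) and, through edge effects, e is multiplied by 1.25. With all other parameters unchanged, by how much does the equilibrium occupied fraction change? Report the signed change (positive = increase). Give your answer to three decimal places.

Balance c(1−p*) = e gives e = 0.467×(1 − 0.86700) = 0.06211.
New p* = 0.752 − e/c = 0.752 − 0.07764/0.46700 = 0.58575.
Δp* = 0.58575 − 0.86700 = -0.28125.

-0.281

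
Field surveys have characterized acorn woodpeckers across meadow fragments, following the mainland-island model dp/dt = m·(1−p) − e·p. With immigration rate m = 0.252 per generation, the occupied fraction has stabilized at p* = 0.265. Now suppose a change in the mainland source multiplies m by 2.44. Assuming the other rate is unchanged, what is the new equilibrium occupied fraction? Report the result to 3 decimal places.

0.468

Balance m(1−p*) = e·p* gives e = m(1−p*)/p* = 0.252×0.73500/0.26500 = 0.69894.
New p* = m/(m+e) = 0.61488/(0.61488+0.69894) = 0.46801.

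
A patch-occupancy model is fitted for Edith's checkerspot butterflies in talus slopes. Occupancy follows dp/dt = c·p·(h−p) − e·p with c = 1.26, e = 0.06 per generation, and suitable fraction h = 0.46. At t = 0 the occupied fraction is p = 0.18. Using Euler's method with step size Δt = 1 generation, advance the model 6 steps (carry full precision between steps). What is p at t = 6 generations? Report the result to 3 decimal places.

0.399

Update rule: p ← p + [c·p·(h−p) − e·p]·Δt with Δt = 1.
step 1: Δp = +0.05270, p = 0.23270
step 2: Δp = +0.05268, p = 0.28539
step 3: Δp = +0.04567, p = 0.33105
step 4: Δp = +0.03392, p = 0.36498
step 5: Δp = +0.02180, p = 0.38678
step 6: Δp = +0.01248, p = 0.39925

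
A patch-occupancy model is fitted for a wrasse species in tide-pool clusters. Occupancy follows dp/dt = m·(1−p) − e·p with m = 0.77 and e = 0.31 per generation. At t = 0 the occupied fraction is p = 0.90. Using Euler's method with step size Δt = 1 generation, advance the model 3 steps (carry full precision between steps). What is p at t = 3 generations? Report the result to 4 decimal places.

Update rule: p ← p + [m·(1−p) − e·p]·Δt with Δt = 1.
  1  |  dp/dt·Δt = -0.202000  |  p_1 = 0.698000
  2  |  dp/dt·Δt = +0.016160  |  p_2 = 0.714160
  3  |  dp/dt·Δt = -0.001293  |  p_3 = 0.712867

0.7129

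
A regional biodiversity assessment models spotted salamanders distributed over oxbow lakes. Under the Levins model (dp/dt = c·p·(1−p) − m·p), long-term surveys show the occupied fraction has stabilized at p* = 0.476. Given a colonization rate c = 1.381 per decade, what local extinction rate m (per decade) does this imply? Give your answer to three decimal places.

0.724

At equilibrium c(1−p*) = m.
m = 1.381 × (1 − 0.476) = 1.381 × 0.5240 = 0.7236.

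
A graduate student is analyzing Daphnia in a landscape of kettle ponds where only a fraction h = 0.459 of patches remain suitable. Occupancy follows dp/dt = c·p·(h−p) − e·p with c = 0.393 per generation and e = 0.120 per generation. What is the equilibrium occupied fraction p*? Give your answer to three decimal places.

0.154

Setting dp/dt = 0 and dividing by p* gives c·(h−p*) = e.
So p* = h − e/c = 0.459 − 0.120/0.393 = 0.459 − 0.3053 = 0.1537.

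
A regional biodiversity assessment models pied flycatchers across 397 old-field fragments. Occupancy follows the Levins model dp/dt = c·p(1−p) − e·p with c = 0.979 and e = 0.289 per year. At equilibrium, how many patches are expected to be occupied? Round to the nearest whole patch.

p* = 1 − e/c = 1 − 0.289/0.979 = 0.7048.
Expected occupied patches = N × p* = 397 × 0.7048 = 279.81 ≈ 280.

280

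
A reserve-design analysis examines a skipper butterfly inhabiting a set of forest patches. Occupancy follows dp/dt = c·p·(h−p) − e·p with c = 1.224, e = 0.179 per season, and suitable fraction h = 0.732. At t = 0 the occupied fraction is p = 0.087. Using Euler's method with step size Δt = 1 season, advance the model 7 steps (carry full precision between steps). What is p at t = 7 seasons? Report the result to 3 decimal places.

0.576

Update rule: p ← p + [c·p·(h−p) − e·p]·Δt with Δt = 1.
step 1: Δp = +0.05311, p = 0.14011
step 2: Δp = +0.07643, p = 0.21654
step 3: Δp = +0.09786, p = 0.31440
step 4: Δp = +0.10443, p = 0.41882
step 5: Δp = +0.08558, p = 0.50440
step 6: Δp = +0.05023, p = 0.55463
step 7: Δp = +0.02113, p = 0.57576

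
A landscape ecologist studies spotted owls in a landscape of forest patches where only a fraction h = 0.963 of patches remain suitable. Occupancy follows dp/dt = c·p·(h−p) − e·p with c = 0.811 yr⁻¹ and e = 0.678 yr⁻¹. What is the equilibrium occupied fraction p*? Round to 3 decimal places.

0.127

Setting dp/dt = 0 and dividing by p* gives c·(h−p*) = e.
So p* = h − e/c = 0.963 − 0.678/0.811 = 0.963 − 0.8360 = 0.1270.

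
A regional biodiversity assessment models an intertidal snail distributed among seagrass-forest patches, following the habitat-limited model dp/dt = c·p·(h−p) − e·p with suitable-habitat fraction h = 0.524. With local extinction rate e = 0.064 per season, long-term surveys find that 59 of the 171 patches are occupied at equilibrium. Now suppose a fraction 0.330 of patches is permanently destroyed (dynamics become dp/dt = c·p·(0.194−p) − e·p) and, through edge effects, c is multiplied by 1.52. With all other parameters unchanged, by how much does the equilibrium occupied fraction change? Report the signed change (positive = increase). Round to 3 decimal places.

Observed p* = 59/171 = 0.34503.
Balance c(h−p*) = e gives c = e/(0.524 − 0.34503) = 0.064/0.17897 = 0.35760.
New p* = 0.194 − e/c = 0.194 − 0.06400/0.54355 = 0.07626.
Δp* = 0.07626 − 0.34503 = -0.26877.

-0.269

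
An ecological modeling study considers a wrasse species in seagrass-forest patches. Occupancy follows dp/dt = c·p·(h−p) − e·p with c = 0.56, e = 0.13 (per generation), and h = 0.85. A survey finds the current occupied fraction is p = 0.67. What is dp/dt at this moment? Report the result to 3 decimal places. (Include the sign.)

Colonization term: c·p·(h−p) = 0.56×0.67×0.1800 = 0.06754.
Extinction term: e·p = 0.08710.
dp/dt = 0.06754 − 0.08710 = -0.01956.

-0.020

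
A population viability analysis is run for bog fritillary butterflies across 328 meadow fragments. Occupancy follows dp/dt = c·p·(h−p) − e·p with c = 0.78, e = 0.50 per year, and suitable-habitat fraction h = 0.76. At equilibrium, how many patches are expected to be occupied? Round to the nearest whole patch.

39

p* = h − e/c = 0.76 − 0.6410 = 0.1190.
Expected occupied patches = N × p* = 328 × 0.1190 = 39.02 ≈ 39.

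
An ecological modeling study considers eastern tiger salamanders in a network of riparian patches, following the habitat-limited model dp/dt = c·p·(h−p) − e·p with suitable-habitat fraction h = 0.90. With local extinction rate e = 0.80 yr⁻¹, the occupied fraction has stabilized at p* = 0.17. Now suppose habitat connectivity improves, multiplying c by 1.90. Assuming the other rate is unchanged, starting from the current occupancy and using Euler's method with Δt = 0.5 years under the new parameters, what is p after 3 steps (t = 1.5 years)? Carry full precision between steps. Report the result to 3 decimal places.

Balance c(h−p*) = e gives c = e/(0.9 − 0.17000) = 0.80/0.73000 = 1.09589.
Starting from p₀ = 0.17000; update p ← p + (dp/dt)·Δt with the new parameters.
p: 0.17000 → 0.23120  (Δp = +0.06120)
p: 0.23120 → 0.29970  (Δp = +0.06850)
p: 0.29970 → 0.36712  (Δp = +0.06742)

0.367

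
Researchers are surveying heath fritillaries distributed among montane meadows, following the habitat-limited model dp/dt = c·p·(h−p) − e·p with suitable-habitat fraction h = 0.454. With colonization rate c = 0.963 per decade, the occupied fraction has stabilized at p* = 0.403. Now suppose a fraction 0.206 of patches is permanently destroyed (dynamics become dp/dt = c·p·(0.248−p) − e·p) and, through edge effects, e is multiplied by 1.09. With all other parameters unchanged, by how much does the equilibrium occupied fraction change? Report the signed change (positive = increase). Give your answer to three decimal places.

Balance c(h−p*) = e gives e = 0.963×(0.454 − 0.40300) = 0.04911.
New p* = 0.248 − e/c = 0.248 − 0.05353/0.96300 = 0.19241.
Δp* = 0.19241 − 0.40300 = -0.21059.

-0.211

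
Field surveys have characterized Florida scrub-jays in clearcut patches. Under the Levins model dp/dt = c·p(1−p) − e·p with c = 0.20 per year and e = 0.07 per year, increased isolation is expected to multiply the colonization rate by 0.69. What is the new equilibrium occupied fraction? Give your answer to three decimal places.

Before: p* = 1 − 0.07/0.20 = 0.6500.
After the change, c = 0.138, e = 0.07, so p* = 1 − 0.07/0.138 = 0.4928.

0.493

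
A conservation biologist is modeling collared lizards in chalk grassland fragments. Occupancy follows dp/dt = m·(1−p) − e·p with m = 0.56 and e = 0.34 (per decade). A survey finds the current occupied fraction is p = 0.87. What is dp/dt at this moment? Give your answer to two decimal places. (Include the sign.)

-0.22

Colonization term: m·(1−p) = 0.56×0.1300 = 0.07280.
Extinction term: e·p = 0.29580.
dp/dt = 0.07280 − 0.29580 = -0.22300.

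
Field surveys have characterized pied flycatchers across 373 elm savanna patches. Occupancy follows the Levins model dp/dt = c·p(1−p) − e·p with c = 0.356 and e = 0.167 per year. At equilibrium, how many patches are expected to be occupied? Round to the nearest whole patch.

198

p* = 1 − e/c = 1 − 0.167/0.356 = 0.5309.
Expected occupied patches = N × p* = 373 × 0.5309 = 198.03 ≈ 198.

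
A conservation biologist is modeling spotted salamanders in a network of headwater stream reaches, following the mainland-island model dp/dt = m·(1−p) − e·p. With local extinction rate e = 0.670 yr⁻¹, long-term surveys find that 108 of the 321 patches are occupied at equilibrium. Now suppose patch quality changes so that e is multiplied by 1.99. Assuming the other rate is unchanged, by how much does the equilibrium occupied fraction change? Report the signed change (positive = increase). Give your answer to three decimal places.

-0.133

Observed p* = 108/321 = 0.33645.
Balance m(1−p*) = e·p* gives m = e·p*/(1−p*) = 0.670×0.33645/0.66355 = 0.33972.
New p* = m/(m+e) = 0.33972/(0.33972+1.33330) = 0.20306.
Δp* = 0.20306 − 0.33645 = -0.13339.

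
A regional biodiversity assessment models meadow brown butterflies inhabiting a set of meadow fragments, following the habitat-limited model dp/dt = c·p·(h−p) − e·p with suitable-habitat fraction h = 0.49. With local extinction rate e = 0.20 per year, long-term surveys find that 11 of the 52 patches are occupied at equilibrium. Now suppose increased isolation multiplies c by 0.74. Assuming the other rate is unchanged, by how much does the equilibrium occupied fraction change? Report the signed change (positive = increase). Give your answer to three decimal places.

Observed p* = 11/52 = 0.21154.
Balance c(h−p*) = e gives c = e/(0.49 − 0.21154) = 0.20/0.27846 = 0.71824.
New p* = 0.49 − e/c = 0.49 − 0.20000/0.53150 = 0.11371.
Δp* = 0.11371 − 0.21154 = -0.09783.

-0.098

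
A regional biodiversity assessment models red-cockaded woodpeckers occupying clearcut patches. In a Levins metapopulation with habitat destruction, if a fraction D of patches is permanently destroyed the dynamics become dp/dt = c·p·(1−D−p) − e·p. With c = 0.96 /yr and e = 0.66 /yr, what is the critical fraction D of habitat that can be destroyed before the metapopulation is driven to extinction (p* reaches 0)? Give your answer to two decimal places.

The nontrivial equilibrium is p* = (1−D) − e/c; extinction occurs when this hits zero.
So D_crit = 1 − e/c = 1 − 0.66/0.96 = 1 − 0.6875 = 0.3125.
Note this equals the original equilibrium occupancy — the Levins extinction-debt result.

0.31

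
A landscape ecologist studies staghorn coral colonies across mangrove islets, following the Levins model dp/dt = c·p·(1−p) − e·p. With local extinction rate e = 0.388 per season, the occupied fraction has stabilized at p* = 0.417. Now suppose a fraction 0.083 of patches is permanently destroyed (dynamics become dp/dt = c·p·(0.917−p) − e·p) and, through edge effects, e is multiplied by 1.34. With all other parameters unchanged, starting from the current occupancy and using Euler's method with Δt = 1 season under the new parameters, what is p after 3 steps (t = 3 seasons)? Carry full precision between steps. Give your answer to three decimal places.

0.262

Balance c(1−p*) = e gives c = e/(1 − 0.41700) = 0.388/0.58300 = 0.66552.
Starting from p₀ = 0.41700; update p ← p + (dp/dt)·Δt with the new parameters.
t = 1: p = 0.41700 + (-0.07805) = 0.33895
t = 2: p = 0.33895 + (-0.04583) = 0.29312
t = 3: p = 0.29312 + (-0.03069) = 0.26243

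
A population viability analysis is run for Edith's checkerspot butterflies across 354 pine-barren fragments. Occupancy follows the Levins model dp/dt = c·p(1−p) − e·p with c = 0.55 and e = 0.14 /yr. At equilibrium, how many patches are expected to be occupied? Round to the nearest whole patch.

p* = 1 − e/c = 1 − 0.14/0.55 = 0.7455.
Expected occupied patches = N × p* = 354 × 0.7455 = 263.89 ≈ 264.

264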